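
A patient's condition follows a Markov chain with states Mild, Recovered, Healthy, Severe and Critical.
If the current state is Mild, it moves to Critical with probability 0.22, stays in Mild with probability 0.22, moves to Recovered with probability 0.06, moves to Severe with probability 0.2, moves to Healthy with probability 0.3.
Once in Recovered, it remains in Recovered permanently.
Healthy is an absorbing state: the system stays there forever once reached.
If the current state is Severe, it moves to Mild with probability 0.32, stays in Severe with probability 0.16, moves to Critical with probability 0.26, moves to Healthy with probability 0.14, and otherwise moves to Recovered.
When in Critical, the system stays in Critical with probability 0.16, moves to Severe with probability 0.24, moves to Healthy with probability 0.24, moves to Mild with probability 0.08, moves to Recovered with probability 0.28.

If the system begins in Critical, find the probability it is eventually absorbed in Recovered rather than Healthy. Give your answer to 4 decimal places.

0.4818

Let h(s) be the probability of absorption at Recovered starting from transient state s. Then h(Recovered) = 1 and h(Healthy) = 0. By first-step analysis:
h(Mild) = 0.22·h(Mild) + 0.06·1 + 0.3·0 + 0.2·h(Severe) + 0.22·h(Critical)
h(Severe) = 0.32·h(Mild) + 0.12·1 + 0.14·0 + 0.16·h(Severe) + 0.26·h(Critical)
h(Critical) = 0.08·h(Mild) + 0.28·1 + 0.24·0 + 0.24·h(Severe) + 0.16·h(Critical)
Solving: h(Mild) = 0.3188, h(Severe) = 0.4135, h(Critical) = 0.4818.
Starting from Critical, the probability is 0.4818.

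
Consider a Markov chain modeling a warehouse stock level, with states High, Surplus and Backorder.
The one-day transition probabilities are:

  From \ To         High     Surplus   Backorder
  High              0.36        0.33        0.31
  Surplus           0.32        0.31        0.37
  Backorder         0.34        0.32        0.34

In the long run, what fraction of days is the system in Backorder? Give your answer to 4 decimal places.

0.3394

Let the stationary distribution be π with π = πP and π_1 + π_2 + π_3 = 1.
π_1 = 0.36·π_1 + 0.32·π_2 + 0.34·π_3
π_2 = 0.33·π_1 + 0.31·π_2 + 0.32·π_3
Solving with the normalization constraint gives π = (0.3404, 0.3202, 0.3394).
So the stationary probability of Backorder is 0.3394.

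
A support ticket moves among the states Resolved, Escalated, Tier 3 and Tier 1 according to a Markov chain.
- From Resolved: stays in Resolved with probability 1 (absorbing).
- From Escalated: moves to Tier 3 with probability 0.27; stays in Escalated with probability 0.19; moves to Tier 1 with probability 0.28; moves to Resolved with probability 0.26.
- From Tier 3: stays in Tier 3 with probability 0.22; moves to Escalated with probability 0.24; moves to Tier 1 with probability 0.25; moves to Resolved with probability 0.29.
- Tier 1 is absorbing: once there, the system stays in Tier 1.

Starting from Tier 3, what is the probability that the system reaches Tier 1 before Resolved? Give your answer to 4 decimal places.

0.4757

Let h(s) be the probability of absorption at Tier 1 starting from transient state s. Then h(Tier 1) = 1 and h(Resolved) = 0. By first-step analysis:
h(Escalated) = 0.26·0 + 0.19·h(Escalated) + 0.27·h(Tier 3) + 0.28·1
h(Tier 3) = 0.29·0 + 0.24·h(Escalated) + 0.22·h(Tier 3) + 0.25·1
Solving: h(Escalated) = 0.5042, h(Tier 3) = 0.4757.
Starting from Tier 3, the probability is 0.4757.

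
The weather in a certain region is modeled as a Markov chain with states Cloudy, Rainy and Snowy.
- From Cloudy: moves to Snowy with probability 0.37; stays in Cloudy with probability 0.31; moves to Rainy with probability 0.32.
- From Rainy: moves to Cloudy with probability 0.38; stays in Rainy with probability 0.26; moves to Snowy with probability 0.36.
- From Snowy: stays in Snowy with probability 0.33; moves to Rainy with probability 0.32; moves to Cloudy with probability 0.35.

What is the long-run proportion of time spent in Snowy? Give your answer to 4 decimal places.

Let the stationary distribution be π with π = πP and π_1 + π_2 + π_3 = 1.
π_1 = 0.31·π_1 + 0.38·π_2 + 0.35·π_3
π_2 = 0.32·π_1 + 0.26·π_2 + 0.32·π_3
Solving with the normalization constraint gives π = (0.3452, 0.3019, 0.3529).
So the stationary probability of Snowy is 0.3529.

0.3529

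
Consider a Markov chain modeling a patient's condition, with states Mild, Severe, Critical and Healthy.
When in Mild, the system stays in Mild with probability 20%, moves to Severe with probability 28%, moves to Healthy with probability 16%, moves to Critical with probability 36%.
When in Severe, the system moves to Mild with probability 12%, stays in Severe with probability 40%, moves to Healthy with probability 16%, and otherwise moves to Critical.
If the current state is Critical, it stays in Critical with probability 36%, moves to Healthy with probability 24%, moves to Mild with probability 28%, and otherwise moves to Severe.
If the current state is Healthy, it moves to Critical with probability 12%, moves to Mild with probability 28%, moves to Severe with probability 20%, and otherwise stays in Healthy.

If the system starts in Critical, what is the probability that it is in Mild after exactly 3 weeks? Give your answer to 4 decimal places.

0.2261

Propagate the distribution vector 3 weeks from Critical.
After 0 weeks: (0.0000, 0.0000, 1.0000, 0.0000)
After 1 week: (0.2800, 0.1200, 0.3600, 0.2400)
After 2 weeks: (0.2384, 0.2176, 0.2976, 0.2464)
After 3 weeks: (0.2261, 0.2388, 0.2922, 0.2429)
P(in Mild after 3 weeks) = 0.2261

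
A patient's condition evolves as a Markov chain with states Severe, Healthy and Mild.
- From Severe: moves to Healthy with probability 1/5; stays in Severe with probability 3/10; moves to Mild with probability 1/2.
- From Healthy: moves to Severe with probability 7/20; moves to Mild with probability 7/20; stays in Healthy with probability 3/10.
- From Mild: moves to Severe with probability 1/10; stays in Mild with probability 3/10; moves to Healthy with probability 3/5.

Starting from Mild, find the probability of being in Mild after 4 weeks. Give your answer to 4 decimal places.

Propagate the distribution vector 4 weeks from Mild.
After 0 weeks: (0.0000, 0.0000, 1.0000)
After 1 week: (0.1000, 0.6000, 0.3000)
After 2 weeks: (0.2700, 0.3800, 0.3500)
After 3 weeks: (0.2490, 0.3780, 0.3730)
After 4 weeks: (0.2443, 0.3870, 0.3687)
P(in Mild after 4 weeks) = 0.3687

0.3687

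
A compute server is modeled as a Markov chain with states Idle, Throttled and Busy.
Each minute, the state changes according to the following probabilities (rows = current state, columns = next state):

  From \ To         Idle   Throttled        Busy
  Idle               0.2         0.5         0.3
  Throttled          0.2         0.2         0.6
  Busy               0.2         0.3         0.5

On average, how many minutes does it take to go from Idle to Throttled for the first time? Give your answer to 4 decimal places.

2.3529

Let t(s) be the expected number of minutes to first reach Throttled from state s, with t(Throttled) = 0. Conditioning on the first minute:
t(Idle) = 1 + 0.2·t(Idle) + 0.3·t(Busy)
t(Busy) = 1 + 0.2·t(Idle) + 0.5·t(Busy)
Solving: t(Idle) = 2.3529, t(Busy) = 2.9412.
Expected minutes from Idle to Throttled: 2.3529.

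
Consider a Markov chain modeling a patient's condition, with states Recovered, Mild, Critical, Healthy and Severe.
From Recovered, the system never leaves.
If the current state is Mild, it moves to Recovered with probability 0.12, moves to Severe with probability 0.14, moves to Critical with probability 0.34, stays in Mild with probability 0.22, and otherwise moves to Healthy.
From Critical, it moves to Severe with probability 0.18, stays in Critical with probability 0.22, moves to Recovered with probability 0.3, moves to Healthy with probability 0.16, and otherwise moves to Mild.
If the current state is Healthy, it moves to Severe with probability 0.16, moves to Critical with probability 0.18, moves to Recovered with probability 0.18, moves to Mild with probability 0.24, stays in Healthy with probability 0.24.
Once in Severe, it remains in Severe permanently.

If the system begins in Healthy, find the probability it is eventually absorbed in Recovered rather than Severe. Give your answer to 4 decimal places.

Let h(s) be the probability of absorption at Recovered starting from transient state s. Then h(Recovered) = 1 and h(Severe) = 0. By first-step analysis:
h(Mild) = 0.12·1 + 0.22·h(Mild) + 0.34·h(Critical) + 0.18·h(Healthy) + 0.14·0
h(Critical) = 0.3·1 + 0.14·h(Mild) + 0.22·h(Critical) + 0.16·h(Healthy) + 0.18·0
h(Healthy) = 0.18·1 + 0.24·h(Mild) + 0.18·h(Critical) + 0.24·h(Healthy) + 0.16·0
Solving: h(Mild) = 0.5390, h(Critical) = 0.5937, h(Healthy) = 0.5477.
Starting from Healthy, the probability is 0.5477.

0.5477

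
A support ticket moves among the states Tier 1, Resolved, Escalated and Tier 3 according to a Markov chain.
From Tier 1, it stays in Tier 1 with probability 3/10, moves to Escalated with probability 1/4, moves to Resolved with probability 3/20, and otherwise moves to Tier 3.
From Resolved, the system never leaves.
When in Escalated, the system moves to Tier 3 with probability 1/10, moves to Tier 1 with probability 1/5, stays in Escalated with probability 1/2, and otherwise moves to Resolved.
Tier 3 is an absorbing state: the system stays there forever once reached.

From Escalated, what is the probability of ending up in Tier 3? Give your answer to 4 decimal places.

Let h(s) be the probability of absorption at Tier 3 starting from transient state s. Then h(Tier 3) = 1 and h(Resolved) = 0. By first-step analysis:
h(Tier 1) = 0.3·h(Tier 1) + 0.15·0 + 0.25·h(Escalated) + 0.3·1
h(Escalated) = 0.2·h(Tier 1) + 0.2·0 + 0.5·h(Escalated) + 0.1·1
Solving: h(Tier 1) = 0.5833, h(Escalated) = 0.4333.
Starting from Escalated, the probability is 0.4333.

0.4333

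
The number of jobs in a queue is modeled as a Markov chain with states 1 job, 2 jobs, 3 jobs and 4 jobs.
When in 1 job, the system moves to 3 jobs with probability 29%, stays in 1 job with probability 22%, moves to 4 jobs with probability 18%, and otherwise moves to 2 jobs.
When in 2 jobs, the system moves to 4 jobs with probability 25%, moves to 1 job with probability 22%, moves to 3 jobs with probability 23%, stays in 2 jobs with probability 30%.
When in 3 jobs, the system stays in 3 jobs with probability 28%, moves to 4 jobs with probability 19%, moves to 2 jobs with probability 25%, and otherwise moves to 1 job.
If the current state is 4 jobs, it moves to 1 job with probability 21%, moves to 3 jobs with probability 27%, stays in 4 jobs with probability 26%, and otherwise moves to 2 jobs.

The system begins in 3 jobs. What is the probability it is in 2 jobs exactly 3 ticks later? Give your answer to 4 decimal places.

Propagate the distribution vector 3 ticks from 3 jobs.
After 0 ticks: (0.0000, 0.0000, 1.0000, 0.0000)
After 1 tick: (0.2800, 0.2500, 0.2800, 0.1900)
After 2 ticks: (0.2349, 0.2812, 0.2684, 0.2155)
After 3 ticks: (0.2339, 0.2803, 0.2661, 0.2196)
P(in 2 jobs after 3 ticks) = 0.2803

0.2803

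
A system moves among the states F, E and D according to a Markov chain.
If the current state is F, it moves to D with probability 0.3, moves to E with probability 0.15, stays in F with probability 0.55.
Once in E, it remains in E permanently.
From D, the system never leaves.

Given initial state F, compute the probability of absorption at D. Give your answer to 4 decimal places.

Let h(s) be the probability of absorption at D starting from transient state s. Then h(D) = 1 and h(E) = 0. By first-step analysis:
h(F) = 0.55·h(F) + 0.15·0 + 0.3·1
Solving: h(F) = 0.6667.
Starting from F, the probability is 0.6667.

0.6667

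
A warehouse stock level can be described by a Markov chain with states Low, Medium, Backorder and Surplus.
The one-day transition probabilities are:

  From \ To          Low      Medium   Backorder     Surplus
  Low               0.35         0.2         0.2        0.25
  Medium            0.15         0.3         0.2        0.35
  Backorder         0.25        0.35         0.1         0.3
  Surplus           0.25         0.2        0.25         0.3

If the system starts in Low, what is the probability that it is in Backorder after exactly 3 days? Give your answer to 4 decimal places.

0.1954

Propagate the distribution vector 3 days from Low.
After 0 days: (1.0000, 0.0000, 0.0000, 0.0000)
After 1 day: (0.3500, 0.2000, 0.2000, 0.2500)
After 2 days: (0.2650, 0.2500, 0.1925, 0.2925)
After 3 days: (0.2515, 0.2539, 0.1954, 0.2993)
P(in Backorder after 3 days) = 0.1954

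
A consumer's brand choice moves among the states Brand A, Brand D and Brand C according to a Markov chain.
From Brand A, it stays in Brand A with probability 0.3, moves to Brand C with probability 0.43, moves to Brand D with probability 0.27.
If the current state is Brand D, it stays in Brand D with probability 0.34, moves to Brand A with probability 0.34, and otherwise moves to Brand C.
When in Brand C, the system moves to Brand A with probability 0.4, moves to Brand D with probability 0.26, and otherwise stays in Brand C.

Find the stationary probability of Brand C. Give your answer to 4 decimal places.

Let the stationary distribution be π with π = πP and π_1 + π_2 + π_3 = 1.
π_1 = 0.3·π_1 + 0.34·π_2 + 0.4·π_3
π_2 = 0.27·π_1 + 0.34·π_2 + 0.26·π_3
Solving with the normalization constraint gives π = (0.3480, 0.2864, 0.3656).
So the stationary probability of Brand C is 0.3656.

0.3656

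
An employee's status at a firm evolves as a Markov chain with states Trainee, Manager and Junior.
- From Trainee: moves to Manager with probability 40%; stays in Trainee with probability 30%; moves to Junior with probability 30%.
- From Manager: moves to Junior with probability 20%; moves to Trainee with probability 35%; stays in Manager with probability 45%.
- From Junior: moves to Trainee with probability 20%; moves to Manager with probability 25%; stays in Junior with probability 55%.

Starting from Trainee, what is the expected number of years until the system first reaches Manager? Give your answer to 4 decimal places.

2.9412

Let t(s) be the expected number of years to first reach Manager from state s, with t(Manager) = 0. Conditioning on the first year:
t(Trainee) = 1 + 0.3·t(Trainee) + 0.3·t(Junior)
t(Junior) = 1 + 0.2·t(Trainee) + 0.55·t(Junior)
Solving: t(Trainee) = 2.9412, t(Junior) = 3.5294.
Expected years from Trainee to Manager: 2.9412.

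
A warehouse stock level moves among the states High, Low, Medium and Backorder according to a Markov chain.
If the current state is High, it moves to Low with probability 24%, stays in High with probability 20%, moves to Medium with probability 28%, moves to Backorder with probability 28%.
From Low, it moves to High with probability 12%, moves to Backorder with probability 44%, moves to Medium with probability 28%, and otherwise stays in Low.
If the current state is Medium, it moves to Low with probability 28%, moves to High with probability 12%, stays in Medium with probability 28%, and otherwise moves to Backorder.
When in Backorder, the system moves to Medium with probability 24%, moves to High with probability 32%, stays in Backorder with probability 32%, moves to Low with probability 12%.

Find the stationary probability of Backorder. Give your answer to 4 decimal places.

Let the stationary distribution be π with π = πP and π_1 + π_2 + π_3 + π_4 = 1.
π_1 = 0.2·π_1 + 0.12·π_2 + 0.12·π_3 + 0.32·π_4
π_2 = 0.24·π_1 + 0.16·π_2 + 0.28·π_3 + 0.12·π_4
π_3 = 0.28·π_1 + 0.28·π_2 + 0.28·π_3 + 0.24·π_4
Solving with the normalization constraint gives π = (0.2033, 0.1948, 0.2666, 0.3352).
So the stationary probability of Backorder is 0.3352.

0.3352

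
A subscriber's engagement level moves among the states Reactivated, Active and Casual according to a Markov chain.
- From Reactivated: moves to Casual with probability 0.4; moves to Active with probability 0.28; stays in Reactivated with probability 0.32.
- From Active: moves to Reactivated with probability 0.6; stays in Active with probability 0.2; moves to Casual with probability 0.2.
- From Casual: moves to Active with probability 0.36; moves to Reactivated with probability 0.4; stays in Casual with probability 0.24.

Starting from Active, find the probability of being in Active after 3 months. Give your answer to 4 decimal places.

Propagate the distribution vector 3 months from Active.
After 0 months: (0.0000, 1.0000, 0.0000)
After 1 month: (0.6000, 0.2000, 0.2000)
After 2 months: (0.3920, 0.2800, 0.3280)
After 3 months: (0.4246, 0.2838, 0.2915)
P(in Active after 3 months) = 0.2838

0.2838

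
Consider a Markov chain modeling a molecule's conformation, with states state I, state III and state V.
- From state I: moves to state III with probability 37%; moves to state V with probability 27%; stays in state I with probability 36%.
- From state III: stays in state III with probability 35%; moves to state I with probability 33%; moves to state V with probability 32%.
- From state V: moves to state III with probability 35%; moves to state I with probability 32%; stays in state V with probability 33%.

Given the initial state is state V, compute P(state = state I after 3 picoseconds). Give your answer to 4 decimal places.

Propagate the distribution vector 3 picoseconds from state V.
After 0 picoseconds: (0.0000, 0.0000, 1.0000)
After 1 picosecond: (0.3200, 0.3500, 0.3300)
After 2 picoseconds: (0.3363, 0.3564, 0.3073)
After 3 picoseconds: (0.3370, 0.3567, 0.3063)
P(in state I after 3 picoseconds) = 0.3370

0.3370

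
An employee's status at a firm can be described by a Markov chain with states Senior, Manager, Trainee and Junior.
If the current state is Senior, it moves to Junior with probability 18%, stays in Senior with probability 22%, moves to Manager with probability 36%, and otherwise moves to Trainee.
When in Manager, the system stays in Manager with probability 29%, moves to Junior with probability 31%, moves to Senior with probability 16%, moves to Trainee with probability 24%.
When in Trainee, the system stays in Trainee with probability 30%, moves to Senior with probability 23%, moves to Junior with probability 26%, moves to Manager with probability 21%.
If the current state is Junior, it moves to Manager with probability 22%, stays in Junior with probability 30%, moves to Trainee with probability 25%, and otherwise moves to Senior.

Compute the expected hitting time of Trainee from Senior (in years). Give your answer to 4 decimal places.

Let t(s) be the expected number of years to first reach Trainee from state s, with t(Trainee) = 0. Conditioning on the first year:
t(Senior) = 1 + 0.22·t(Senior) + 0.36·t(Manager) + 0.18·t(Junior)
t(Manager) = 1 + 0.16·t(Senior) + 0.29·t(Manager) + 0.31·t(Junior)
t(Junior) = 1 + 0.23·t(Senior) + 0.22·t(Manager) + 0.3·t(Junior)
Solving: t(Senior) = 4.1238, t(Manager) = 4.1182, t(Junior) = 4.0778.
Expected years from Senior to Trainee: 4.1238.

4.1238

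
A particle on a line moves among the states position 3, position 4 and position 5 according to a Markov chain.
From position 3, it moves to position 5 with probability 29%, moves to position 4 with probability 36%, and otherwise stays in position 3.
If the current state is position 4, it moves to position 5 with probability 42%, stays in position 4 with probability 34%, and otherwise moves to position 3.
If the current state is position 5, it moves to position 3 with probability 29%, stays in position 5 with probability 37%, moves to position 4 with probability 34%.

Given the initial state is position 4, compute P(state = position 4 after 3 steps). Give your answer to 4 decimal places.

0.3457

Propagate the distribution vector 3 steps from position 4.
After 0 steps: (0.0000, 1.0000, 0.0000)
After 1 step: (0.2400, 0.3400, 0.4200)
After 2 steps: (0.2874, 0.3448, 0.3678)
After 3 steps: (0.2900, 0.3457, 0.3642)
P(in position 4 after 3 steps) = 0.3457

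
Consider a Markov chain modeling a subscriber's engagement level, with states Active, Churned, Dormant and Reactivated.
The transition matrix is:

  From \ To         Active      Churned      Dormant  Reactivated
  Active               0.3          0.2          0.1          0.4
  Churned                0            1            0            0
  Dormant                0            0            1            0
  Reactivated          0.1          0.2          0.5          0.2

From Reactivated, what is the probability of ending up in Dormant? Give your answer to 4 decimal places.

Let h(s) be the probability of absorption at Dormant starting from transient state s. Then h(Dormant) = 1 and h(Churned) = 0. By first-step analysis:
h(Active) = 0.3·h(Active) + 0.2·0 + 0.1·1 + 0.4·h(Reactivated)
h(Reactivated) = 0.1·h(Active) + 0.2·0 + 0.5·1 + 0.2·h(Reactivated)
Solving: h(Active) = 0.5385, h(Reactivated) = 0.6923.
Starting from Reactivated, the probability is 0.6923.

0.6923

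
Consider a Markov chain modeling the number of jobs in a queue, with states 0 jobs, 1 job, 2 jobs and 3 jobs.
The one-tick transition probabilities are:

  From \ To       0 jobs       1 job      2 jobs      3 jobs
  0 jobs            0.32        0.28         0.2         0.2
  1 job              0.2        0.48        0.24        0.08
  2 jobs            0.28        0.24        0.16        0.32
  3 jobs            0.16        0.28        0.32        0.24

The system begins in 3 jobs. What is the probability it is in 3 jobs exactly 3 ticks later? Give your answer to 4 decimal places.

0.1971

Propagate the distribution vector 3 ticks from 3 jobs.
After 0 ticks: (0.0000, 0.0000, 0.0000, 1.0000)
After 1 tick: (0.1600, 0.2800, 0.3200, 0.2400)
After 2 ticks: (0.2352, 0.3232, 0.2272, 0.2144)
After 3 ticks: (0.2378, 0.3356, 0.2296, 0.1971)
P(in 3 jobs after 3 ticks) = 0.1971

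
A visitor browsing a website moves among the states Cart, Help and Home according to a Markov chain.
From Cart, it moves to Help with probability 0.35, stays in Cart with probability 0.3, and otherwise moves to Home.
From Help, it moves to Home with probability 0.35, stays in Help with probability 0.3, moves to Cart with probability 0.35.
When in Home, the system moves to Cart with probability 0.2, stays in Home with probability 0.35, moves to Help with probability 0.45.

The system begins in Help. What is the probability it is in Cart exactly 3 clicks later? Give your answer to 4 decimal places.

0.2835

Propagate the distribution vector 3 clicks from Help.
After 0 clicks: (0.0000, 1.0000, 0.0000)
After 1 click: (0.3500, 0.3000, 0.3500)
After 2 clicks: (0.2800, 0.3700, 0.3500)
After 3 clicks: (0.2835, 0.3665, 0.3500)
P(in Cart after 3 clicks) = 0.2835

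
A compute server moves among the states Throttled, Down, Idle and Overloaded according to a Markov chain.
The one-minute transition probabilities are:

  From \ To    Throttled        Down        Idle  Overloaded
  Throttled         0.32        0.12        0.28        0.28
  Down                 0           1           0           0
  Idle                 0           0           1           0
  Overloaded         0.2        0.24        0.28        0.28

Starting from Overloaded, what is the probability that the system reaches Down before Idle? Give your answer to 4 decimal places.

0.4317

Let h(s) be the probability of absorption at Down starting from transient state s. Then h(Down) = 1 and h(Idle) = 0. By first-step analysis:
h(Throttled) = 0.32·h(Throttled) + 0.12·1 + 0.28·0 + 0.28·h(Overloaded)
h(Overloaded) = 0.2·h(Throttled) + 0.24·1 + 0.28·0 + 0.28·h(Overloaded)
Solving: h(Throttled) = 0.3542, h(Overloaded) = 0.4317.
Starting from Overloaded, the probability is 0.4317.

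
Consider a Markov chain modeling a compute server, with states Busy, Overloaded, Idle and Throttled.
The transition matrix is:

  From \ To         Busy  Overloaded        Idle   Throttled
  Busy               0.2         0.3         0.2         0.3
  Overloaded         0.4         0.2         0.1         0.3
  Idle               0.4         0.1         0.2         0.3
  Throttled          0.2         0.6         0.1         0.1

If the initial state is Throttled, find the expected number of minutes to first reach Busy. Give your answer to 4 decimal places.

3.3333

Let t(s) be the expected number of minutes to first reach Busy from state s, with t(Busy) = 0. Conditioning on the first minute:
t(Overloaded) = 1 + 0.2·t(Overloaded) + 0.1·t(Idle) + 0.3·t(Throttled)
t(Idle) = 1 + 0.1·t(Overloaded) + 0.2·t(Idle) + 0.3·t(Throttled)
t(Throttled) = 1 + 0.6·t(Overloaded) + 0.1·t(Idle) + 0.1·t(Throttled)
Solving: t(Overloaded) = 2.8571, t(Idle) = 2.8571, t(Throttled) = 3.3333.
Expected minutes from Throttled to Busy: 3.3333.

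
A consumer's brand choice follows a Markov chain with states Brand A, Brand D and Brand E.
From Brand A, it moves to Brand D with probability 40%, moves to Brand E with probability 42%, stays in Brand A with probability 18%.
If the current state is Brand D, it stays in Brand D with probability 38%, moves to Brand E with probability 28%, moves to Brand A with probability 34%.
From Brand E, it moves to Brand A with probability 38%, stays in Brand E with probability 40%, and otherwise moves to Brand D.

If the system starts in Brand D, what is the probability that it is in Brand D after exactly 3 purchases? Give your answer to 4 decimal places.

Propagate the distribution vector 3 purchases from Brand D.
After 0 purchases: (0.0000, 1.0000, 0.0000)
After 1 purchase: (0.3400, 0.3800, 0.2800)
After 2 purchases: (0.2968, 0.3420, 0.3612)
After 3 purchases: (0.3070, 0.3281, 0.3649)
P(in Brand D after 3 purchases) = 0.3281

0.3281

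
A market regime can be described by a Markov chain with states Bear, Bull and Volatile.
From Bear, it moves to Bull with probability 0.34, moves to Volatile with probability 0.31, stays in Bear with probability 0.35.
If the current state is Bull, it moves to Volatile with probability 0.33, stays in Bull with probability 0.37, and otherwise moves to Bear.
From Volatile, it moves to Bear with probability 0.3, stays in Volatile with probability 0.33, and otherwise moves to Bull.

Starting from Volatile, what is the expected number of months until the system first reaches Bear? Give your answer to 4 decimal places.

Let t(s) be the expected number of months to first reach Bear from state s, with t(Bear) = 0. Conditioning on the first month:
t(Bull) = 1 + 0.37·t(Bull) + 0.33·t(Volatile)
t(Volatile) = 1 + 0.37·t(Bull) + 0.33·t(Volatile)
Solving: t(Bull) = 3.3333, t(Volatile) = 3.3333.
Expected months from Volatile to Bear: 3.3333.

3.3333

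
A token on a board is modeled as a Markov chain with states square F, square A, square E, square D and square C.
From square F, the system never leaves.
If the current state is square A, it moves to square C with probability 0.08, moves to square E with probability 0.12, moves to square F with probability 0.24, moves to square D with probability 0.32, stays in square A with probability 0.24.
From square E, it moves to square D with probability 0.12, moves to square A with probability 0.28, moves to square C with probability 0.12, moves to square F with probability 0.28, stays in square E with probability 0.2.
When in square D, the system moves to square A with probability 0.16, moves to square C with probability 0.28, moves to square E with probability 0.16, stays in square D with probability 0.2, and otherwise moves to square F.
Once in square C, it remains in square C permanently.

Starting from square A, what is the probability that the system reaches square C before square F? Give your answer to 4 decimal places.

Let h(s) be the probability of absorption at square C starting from transient state s. Then h(square C) = 1 and h(square F) = 0. By first-step analysis:
h(square A) = 0.24·0 + 0.24·h(square A) + 0.12·h(square E) + 0.32·h(square D) + 0.08·1
h(square E) = 0.28·0 + 0.28·h(square A) + 0.2·h(square E) + 0.12·h(square D) + 0.12·1
h(square D) = 0.2·0 + 0.16·h(square A) + 0.16·h(square E) + 0.2·h(square D) + 0.28·1
Solving: h(square A) = 0.3693, h(square E) = 0.3534, h(square D) = 0.4945.
Starting from square A, the probability is 0.3693.

0.3693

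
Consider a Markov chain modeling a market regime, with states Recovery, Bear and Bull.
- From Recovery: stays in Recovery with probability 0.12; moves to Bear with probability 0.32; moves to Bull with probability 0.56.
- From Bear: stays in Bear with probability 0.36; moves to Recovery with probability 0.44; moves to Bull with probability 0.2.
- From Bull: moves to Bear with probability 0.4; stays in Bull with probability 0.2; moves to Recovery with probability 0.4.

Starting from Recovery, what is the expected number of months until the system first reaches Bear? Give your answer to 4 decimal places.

2.8333

Let t(s) be the expected number of months to first reach Bear from state s, with t(Bear) = 0. Conditioning on the first month:
t(Recovery) = 1 + 0.12·t(Recovery) + 0.56·t(Bull)
t(Bull) = 1 + 0.4·t(Recovery) + 0.2·t(Bull)
Solving: t(Recovery) = 2.8333, t(Bull) = 2.6667.
Expected months from Recovery to Bear: 2.8333.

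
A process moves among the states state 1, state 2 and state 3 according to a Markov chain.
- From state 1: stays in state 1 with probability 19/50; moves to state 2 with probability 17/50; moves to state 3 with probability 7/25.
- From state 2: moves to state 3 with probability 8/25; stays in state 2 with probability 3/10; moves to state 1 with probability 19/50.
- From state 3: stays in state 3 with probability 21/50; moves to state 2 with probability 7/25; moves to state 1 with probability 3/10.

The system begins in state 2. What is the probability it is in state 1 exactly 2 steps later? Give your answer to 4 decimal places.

Sum over the intermediate state after 1 step:
P = P(state 2→state 1)·P(state 1→state 1) + P(state 2→state 2)·P(state 2→state 1) + P(state 2→state 3)·P(state 3→state 1)
  = 0.38×0.38 + 0.3×0.38 + 0.32×0.3
  = 0.1444 + 0.1140 + 0.0960 = 0.3544

0.3544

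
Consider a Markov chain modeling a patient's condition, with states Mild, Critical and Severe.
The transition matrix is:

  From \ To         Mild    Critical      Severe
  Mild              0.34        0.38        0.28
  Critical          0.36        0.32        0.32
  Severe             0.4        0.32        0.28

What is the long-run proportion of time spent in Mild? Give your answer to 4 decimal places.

0.3645

Let the stationary distribution be π with π = πP and π_1 + π_2 + π_3 = 1.
π_1 = 0.34·π_1 + 0.36·π_2 + 0.4·π_3
π_2 = 0.38·π_1 + 0.32·π_2 + 0.32·π_3
Solving with the normalization constraint gives π = (0.3645, 0.3419, 0.2937).
So the stationary probability of Mild is 0.3645.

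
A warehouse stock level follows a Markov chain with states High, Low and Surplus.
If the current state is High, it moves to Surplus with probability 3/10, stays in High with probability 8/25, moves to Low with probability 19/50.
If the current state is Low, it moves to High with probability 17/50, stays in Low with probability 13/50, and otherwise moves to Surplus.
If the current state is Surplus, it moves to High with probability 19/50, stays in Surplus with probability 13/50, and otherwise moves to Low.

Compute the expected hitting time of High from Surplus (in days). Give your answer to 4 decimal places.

Let t(s) be the expected number of days to first reach High from state s, with t(High) = 0. Conditioning on the first day:
t(Low) = 1 + 0.26·t(Low) + 0.4·t(Surplus)
t(Surplus) = 1 + 0.36·t(Low) + 0.26·t(Surplus)
Solving: t(Low) = 2.8246, t(Surplus) = 2.7255.
Expected days from Surplus to High: 2.7255.

2.7255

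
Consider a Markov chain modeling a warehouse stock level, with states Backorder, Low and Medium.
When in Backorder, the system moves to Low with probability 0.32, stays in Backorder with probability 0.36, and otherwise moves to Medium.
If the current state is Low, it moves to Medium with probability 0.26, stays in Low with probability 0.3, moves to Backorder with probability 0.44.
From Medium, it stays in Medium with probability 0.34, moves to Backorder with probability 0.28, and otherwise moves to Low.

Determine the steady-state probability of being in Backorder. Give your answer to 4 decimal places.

Let the stationary distribution be π with π = πP and π_1 + π_2 + π_3 = 1.
π_1 = 0.36·π_1 + 0.44·π_2 + 0.28·π_3
π_2 = 0.32·π_1 + 0.3·π_2 + 0.38·π_3
Solving with the normalization constraint gives π = (0.3620, 0.3317, 0.3062).
So the stationary probability of Backorder is 0.3620.

0.3620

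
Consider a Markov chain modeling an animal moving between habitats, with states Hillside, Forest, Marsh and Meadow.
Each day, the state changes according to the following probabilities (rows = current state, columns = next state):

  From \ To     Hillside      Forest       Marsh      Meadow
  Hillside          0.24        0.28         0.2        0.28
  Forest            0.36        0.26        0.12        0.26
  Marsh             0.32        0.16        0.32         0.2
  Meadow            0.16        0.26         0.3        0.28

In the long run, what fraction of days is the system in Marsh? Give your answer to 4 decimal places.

0.2344

Let the stationary distribution be π with π = πP and π_1 + π_2 + π_3 + π_4 = 1.
π_1 = 0.24·π_1 + 0.36·π_2 + 0.32·π_3 + 0.16·π_4
π_2 = 0.28·π_1 + 0.26·π_2 + 0.16·π_3 + 0.26·π_4
π_3 = 0.2·π_1 + 0.12·π_2 + 0.32·π_3 + 0.3·π_4
Solving with the normalization constraint gives π = (0.2673, 0.2419, 0.2344, 0.2564).
So the stationary probability of Marsh is 0.2344.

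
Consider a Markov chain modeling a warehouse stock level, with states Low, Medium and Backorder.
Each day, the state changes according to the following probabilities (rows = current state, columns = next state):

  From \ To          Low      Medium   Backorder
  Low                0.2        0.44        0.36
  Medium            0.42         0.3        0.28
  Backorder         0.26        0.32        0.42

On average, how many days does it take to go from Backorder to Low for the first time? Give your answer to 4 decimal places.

Let t(s) be the expected number of days to first reach Low from state s, with t(Low) = 0. Conditioning on the first day:
t(Medium) = 1 + 0.3·t(Medium) + 0.28·t(Backorder)
t(Backorder) = 1 + 0.32·t(Medium) + 0.42·t(Backorder)
Solving: t(Medium) = 2.7181, t(Backorder) = 3.2238.
Expected days from Backorder to Low: 3.2238.

3.2238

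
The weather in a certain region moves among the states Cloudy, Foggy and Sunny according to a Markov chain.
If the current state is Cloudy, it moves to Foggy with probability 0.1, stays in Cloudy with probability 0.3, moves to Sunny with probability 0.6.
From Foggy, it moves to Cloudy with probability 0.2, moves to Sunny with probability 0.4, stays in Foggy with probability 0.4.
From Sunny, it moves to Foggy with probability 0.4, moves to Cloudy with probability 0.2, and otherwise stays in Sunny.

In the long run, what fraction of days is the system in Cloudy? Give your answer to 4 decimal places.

Let the stationary distribution be π with π = πP and π_1 + π_2 + π_3 = 1.
π_1 = 0.3·π_1 + 0.2·π_2 + 0.2·π_3
π_2 = 0.1·π_1 + 0.4·π_2 + 0.4·π_3
Solving with the normalization constraint gives π = (0.2222, 0.3333, 0.4444).
So the stationary probability of Cloudy is 0.2222.

0.2222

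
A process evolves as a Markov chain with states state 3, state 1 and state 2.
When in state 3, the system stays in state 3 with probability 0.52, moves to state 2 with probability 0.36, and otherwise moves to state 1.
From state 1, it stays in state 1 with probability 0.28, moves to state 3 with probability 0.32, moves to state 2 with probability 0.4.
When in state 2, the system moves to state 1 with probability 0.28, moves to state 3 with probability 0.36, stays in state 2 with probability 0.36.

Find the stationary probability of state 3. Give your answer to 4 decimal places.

Let the stationary distribution be π with π = πP and π_1 + π_2 + π_3 = 1.
π_1 = 0.52·π_1 + 0.32·π_2 + 0.36·π_3
π_2 = 0.12·π_1 + 0.28·π_2 + 0.28·π_3
Solving with the normalization constraint gives π = (0.4184, 0.2131, 0.3685).
So the stationary probability of state 3 is 0.4184.

0.4184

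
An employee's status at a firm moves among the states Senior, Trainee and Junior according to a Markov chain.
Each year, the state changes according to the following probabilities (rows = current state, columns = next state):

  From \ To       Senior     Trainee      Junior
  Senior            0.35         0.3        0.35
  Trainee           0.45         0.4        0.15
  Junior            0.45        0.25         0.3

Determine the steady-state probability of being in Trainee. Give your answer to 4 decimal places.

0.3182

Let the stationary distribution be π with π = πP and π_1 + π_2 + π_3 = 1.
π_1 = 0.35·π_1 + 0.45·π_2 + 0.45·π_3
π_2 = 0.3·π_1 + 0.4·π_2 + 0.25·π_3
Solving with the normalization constraint gives π = (0.4091, 0.3182, 0.2727).
So the stationary probability of Trainee is 0.3182.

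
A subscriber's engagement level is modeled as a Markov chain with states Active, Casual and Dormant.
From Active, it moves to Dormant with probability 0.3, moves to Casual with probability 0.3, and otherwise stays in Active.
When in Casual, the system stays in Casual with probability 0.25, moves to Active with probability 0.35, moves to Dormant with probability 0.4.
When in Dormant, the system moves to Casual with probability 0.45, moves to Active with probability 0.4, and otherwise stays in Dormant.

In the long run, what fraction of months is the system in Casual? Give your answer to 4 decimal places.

Let the stationary distribution be π with π = πP and π_1 + π_2 + π_3 = 1.
π_1 = 0.4·π_1 + 0.35·π_2 + 0.4·π_3
π_2 = 0.3·π_1 + 0.25·π_2 + 0.45·π_3
Solving with the normalization constraint gives π = (0.3836, 0.3270, 0.2893).
So the stationary probability of Casual is 0.3270.

0.3270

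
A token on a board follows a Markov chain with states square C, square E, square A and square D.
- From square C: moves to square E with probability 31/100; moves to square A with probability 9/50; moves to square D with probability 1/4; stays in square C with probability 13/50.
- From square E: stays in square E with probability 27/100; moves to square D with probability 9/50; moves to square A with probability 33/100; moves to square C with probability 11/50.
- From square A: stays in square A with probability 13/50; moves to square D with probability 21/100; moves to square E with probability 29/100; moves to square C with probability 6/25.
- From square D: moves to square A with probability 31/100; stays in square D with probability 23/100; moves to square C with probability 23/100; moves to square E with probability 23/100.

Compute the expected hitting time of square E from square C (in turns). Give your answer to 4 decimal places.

3.4900

Let t(s) be the expected number of turns to first reach square E from state s, with t(square E) = 0. Conditioning on the first turn:
t(square C) = 1 + 0.26·t(square C) + 0.18·t(square A) + 0.25·t(square D)
t(square A) = 1 + 0.24·t(square C) + 0.26·t(square A) + 0.21·t(square D)
t(square D) = 1 + 0.23·t(square C) + 0.31·t(square A) + 0.23·t(square D)
Solving: t(square C) = 3.4900, t(square A) = 3.5536, t(square D) = 3.7719.
Expected turns from square C to square E: 3.4900.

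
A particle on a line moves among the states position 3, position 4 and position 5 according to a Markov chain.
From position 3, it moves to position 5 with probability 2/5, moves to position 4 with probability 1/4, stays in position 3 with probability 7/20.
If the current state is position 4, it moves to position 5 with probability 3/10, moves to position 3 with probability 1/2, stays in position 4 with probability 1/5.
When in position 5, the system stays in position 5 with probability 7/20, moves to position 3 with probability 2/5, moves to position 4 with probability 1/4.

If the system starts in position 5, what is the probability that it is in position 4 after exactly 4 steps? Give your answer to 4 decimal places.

Propagate the distribution vector 4 steps from position 5.
After 0 steps: (0.0000, 0.0000, 1.0000)
After 1 step: (0.4000, 0.2500, 0.3500)
After 2 steps: (0.4050, 0.2375, 0.3575)
After 3 steps: (0.4035, 0.2381, 0.3584)
After 4 steps: (0.4036, 0.2381, 0.3583)
P(in position 4 after 4 steps) = 0.2381

0.2381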